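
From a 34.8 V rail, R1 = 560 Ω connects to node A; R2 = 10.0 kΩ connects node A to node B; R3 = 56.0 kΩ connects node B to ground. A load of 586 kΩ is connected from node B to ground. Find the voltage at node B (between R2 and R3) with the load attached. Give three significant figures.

V ≈ 28.8 V

At node B, R3 is in parallel with the load: R3‖R_L = 51120 Ω.
Below node A the resistance is R2 + (R3‖R_L) = 61120 Ω, so V_A = 34.8 × 61120/61680 = 34.48 V.
Then V_B = V_A × (R3‖R_L)/(R2 + R3‖R_L) = 34.48 × 51120/61120 = 28.8 V.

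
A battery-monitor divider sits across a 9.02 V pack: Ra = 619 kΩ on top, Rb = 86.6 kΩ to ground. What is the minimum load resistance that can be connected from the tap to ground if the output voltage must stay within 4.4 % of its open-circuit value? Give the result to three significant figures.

Output resistance R_th = Ra‖Rb = (619 × 86.6)/705.6 = 75.97 kΩ.
The fractional drop is R_th/(R_th + R_L); requiring this ≤ 0.0440 gives R_L ≥ R_th(1/0.0440 − 1) = 75.97 × 21.73 = 1.65 MΩ.

R_L(min) ≈ 1.65 MΩ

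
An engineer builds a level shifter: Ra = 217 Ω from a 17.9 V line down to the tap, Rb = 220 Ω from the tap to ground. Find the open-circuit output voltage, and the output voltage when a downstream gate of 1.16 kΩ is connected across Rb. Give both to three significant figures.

Open-circuit: V = 17.9 × 220/(217 + 220) = 9.01 V.
With the load, Rb becomes Rb‖R_L = 184.9 Ω, so V = 17.9 × 184.9/401.9 = 8.24 V.

Unloaded: 9.01 V; loaded: 8.24 V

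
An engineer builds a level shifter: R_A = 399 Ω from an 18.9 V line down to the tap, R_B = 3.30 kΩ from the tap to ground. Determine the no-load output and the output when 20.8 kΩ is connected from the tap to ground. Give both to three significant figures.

Open-circuit: V = 18.9 × 3300/(399 + 3300) = 16.9 V.
With the load, R_B becomes R_B‖R_L = 2848 Ω, so V = 18.9 × 2848/3247 = 16.6 V.

Unloaded: 16.9 V; loaded: 16.6 V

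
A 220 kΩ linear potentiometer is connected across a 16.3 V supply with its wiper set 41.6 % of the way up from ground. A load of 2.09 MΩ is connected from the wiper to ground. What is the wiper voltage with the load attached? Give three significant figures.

The wiper splits the pot into (1−α)R = 128.5 kΩ above and αR = 91.52 kΩ below.
Lower section ‖ load = 87.68 kΩ.
V_wiper = 16.3 × 87.68/(128.5 + 87.68) = 6.61 V.

V ≈ 6.61 V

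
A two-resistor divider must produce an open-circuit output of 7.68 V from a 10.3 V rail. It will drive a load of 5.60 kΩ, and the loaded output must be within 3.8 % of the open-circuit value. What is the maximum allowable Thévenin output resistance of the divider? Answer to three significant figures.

R_th ≤ 221 Ω

Loading drop = R_th/(R_th + R_L) ≤ 0.0380, so R_th ≤ R_L · ε/(1−ε) = 5.60 kΩ × 0.0380/0.9620 = 221 Ω.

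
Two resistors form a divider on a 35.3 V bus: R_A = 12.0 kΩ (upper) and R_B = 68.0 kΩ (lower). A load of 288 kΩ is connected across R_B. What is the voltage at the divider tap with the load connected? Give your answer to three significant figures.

The load sits in parallel with R_B: R_B‖R_L = (68.0 × 288) / (68.0 + 288) = 55.01 kΩ.
V_out = 35.3 × 55.01 / (12.0 + 55.01) = 35.3 × 55.01/67.01 = 29.0 V.
(Unloaded it would have been 30.0 V.)

V_out ≈ 29.0 V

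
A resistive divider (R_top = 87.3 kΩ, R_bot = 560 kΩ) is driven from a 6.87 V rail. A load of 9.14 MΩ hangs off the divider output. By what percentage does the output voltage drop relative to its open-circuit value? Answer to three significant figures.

The divider's output (Thévenin) resistance is R_top‖R_bot = 75.53 kΩ.
Fractional drop under load = R_th/(R_th + R_L) = 75.53 / (75.53 + 9140) = 0.008196.
So the output falls by 0.820 %.

0.820 %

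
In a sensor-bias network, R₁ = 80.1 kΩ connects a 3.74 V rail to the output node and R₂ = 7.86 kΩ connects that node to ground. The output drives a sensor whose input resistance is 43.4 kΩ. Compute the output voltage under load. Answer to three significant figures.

V_out ≈ 0.287 V

The load sits in parallel with R₂: R₂‖R_L = (7.86 × 43.4) / (7.86 + 43.4) = 6.655 kΩ.
V_out = 3.74 × 6.655 / (80.1 + 6.655) = 3.74 × 6.655/86.75 = 0.287 V.
(Unloaded it would have been 0.334 V.)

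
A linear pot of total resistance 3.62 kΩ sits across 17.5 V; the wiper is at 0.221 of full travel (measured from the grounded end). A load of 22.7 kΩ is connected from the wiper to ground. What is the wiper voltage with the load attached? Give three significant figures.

V ≈ 3.76 V

The wiper splits the pot into (1−α)R = 2820 Ω above and αR = 800.0 Ω below.
Lower section ‖ load = 772.8 Ω.
V_wiper = 17.5 × 772.8/(2820 + 772.8) = 3.76 V.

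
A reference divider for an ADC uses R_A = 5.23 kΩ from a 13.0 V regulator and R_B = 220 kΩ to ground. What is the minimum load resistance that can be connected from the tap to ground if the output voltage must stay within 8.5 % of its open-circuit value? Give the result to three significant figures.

R_L(min) ≈ 55.0 kΩ

Output resistance R_th = R_A‖R_B = (5.23 × 220)/225.2 = 5.109 kΩ.
The fractional drop is R_th/(R_th + R_L); requiring this ≤ 0.0850 gives R_L ≥ R_th(1/0.0850 − 1) = 5.109 × 10.76 = 55.0 kΩ.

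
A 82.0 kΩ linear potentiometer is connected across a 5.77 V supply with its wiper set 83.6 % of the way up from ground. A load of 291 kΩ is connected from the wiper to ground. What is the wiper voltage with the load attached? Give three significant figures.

The wiper splits the pot into (1−α)R = 13.45 kΩ above and αR = 68.55 kΩ below.
Lower section ‖ load = 55.48 kΩ.
V_wiper = 5.77 × 55.48/(13.45 + 55.48) = 4.64 V.

V ≈ 4.64 V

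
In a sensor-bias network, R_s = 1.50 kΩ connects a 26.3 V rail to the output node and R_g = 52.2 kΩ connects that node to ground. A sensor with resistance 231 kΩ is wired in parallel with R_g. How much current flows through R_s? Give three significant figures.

I ≈ 0.597 mA

R_g‖R_L = 42.58 kΩ, so the source sees R_s + R_g‖R_L = 44.08 kΩ.
I = 26.3 V / 44.08 kΩ = 0.597 mA.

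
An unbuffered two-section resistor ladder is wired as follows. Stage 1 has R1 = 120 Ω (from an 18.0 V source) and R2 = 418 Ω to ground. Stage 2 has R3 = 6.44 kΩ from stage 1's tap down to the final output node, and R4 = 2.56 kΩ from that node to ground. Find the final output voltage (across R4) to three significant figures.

Stage 2 presents R3+R4 = 9000 Ω as a load on stage 1's tap.
Stage 1's lower leg becomes R2‖(R3+R4) = 399.4 Ω, so V_mid = 18.0 × 399.4/519.4 = 13.84 V.
Stage 2 is itself unloaded: V_out = V_mid × R4/(R3+R4) = 13.84 × 2560/9000 = 3.94 V.

V_out ≈ 3.94 V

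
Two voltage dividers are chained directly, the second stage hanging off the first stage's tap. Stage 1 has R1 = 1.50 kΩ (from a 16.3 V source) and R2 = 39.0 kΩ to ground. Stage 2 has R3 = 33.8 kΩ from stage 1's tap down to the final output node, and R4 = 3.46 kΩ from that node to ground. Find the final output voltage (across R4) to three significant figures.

Stage 2 presents R3+R4 = 37.26 kΩ as a load on stage 1's tap.
Stage 1's lower leg becomes R2‖(R3+R4) = 19.06 kΩ, so V_mid = 16.3 × 19.06/20.56 = 15.11 V.
Stage 2 is itself unloaded: V_out = V_mid × R4/(R3+R4) = 15.11 × 3.46/37.26 = 1.40 V.

V_out ≈ 1.40 V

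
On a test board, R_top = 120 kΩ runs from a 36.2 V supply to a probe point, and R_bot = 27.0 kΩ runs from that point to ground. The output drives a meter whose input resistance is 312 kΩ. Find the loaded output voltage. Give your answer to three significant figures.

The load sits in parallel with R_bot: R_bot‖R_L = (27.0 × 312) / (27.0 + 312) = 24.85 kΩ.
V_out = 36.2 × 24.85 / (120 + 24.85) = 36.2 × 24.85/144.8 = 6.21 V.

V_out ≈ 6.21 V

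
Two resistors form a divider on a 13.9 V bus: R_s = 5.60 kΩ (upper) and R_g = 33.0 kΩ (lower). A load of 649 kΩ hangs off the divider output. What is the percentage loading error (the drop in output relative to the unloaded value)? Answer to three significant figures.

The divider's output (Thévenin) resistance is R_s‖R_g = 4.788 kΩ.
Fractional drop under load = R_th/(R_th + R_L) = 4.788 / (4.788 + 649) = 0.007323.
So the output falls by 0.732 %.

0.732 %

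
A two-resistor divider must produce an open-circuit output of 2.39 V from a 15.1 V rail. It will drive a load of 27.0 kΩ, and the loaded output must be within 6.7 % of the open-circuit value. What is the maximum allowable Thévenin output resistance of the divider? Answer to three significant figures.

Loading drop = R_th/(R_th + R_L) ≤ 0.0670, so R_th ≤ R_L · ε/(1−ε) = 27.0 kΩ × 0.0670/0.9330 = 1.94 kΩ.

R_th ≤ 1.94 kΩ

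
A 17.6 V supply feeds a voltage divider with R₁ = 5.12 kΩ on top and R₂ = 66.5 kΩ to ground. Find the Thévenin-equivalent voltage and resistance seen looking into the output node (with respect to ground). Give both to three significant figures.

V_th = 16.3 V, R_th = 4.75 kΩ

V_th is the open-circuit tap voltage: 17.6 × 66.5/(5.12 + 66.5) = 16.3 V.
With the supply zeroed, R₁ and R₂ appear in parallel from the tap: R_th = R₁‖R₂ = (5.12 × 66.5)/71.62 = 4.75 kΩ.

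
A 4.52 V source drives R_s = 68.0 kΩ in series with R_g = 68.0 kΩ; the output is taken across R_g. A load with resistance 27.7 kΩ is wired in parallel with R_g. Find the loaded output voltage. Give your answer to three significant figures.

The load sits in parallel with R_g: R_g‖R_L = (68.0 × 27.7) / (68.0 + 27.7) = 19.68 kΩ.
V_out = 4.52 × 19.68 / (68.0 + 19.68) = 4.52 × 19.68/87.68 = 1.01 V.

V_out ≈ 1.01 V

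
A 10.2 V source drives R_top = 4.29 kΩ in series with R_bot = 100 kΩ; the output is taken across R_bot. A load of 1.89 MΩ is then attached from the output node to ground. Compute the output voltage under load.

V_out ≈ 9.76 V

The load sits in parallel with R_bot: R_bot‖R_L = (100 × 1890) / (100 + 1890) = 94.97 kΩ.
V_out = 10.2 × 94.97 / (4.29 + 94.97) = 10.2 × 94.97/99.26 = 9.76 V.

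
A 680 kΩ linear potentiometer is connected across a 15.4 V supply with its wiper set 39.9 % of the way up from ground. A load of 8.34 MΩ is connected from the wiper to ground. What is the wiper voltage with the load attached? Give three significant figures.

V ≈ 6.03 V

The wiper splits the pot into (1−α)R = 408.7 kΩ above and αR = 271.3 kΩ below.
Lower section ‖ load = 262.8 kΩ.
V_wiper = 15.4 × 262.8/(408.7 + 262.8) = 6.03 V.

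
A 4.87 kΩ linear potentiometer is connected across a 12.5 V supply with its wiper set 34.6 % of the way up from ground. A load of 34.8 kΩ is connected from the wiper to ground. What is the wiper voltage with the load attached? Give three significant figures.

The wiper splits the pot into (1−α)R = 3.185 kΩ above and αR = 1.685 kΩ below.
Lower section ‖ load = 1.607 kΩ.
V_wiper = 12.5 × 1.607/(3.185 + 1.607) = 4.19 V.

V ≈ 4.19 V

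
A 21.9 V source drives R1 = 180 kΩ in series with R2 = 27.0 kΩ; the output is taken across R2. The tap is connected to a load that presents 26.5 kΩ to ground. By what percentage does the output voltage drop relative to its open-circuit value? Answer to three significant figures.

Unloaded V = 21.9 × 27.0/207.0 = 2.857 V.
Loaded: R2‖R_L = 13.37 kΩ, giving V = 21.9 × 13.37/193.4 = 1.515 V.
Drop = (2.857 − 1.515) / 2.857 = 47.0 %.

47.0 %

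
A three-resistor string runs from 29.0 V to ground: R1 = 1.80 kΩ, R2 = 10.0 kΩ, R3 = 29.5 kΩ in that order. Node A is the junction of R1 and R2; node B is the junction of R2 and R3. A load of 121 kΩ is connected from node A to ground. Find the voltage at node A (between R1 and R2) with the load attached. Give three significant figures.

Below node A the series string R2+R3 = 39.50 kΩ sits in parallel with the 121 kΩ load: 29.78 kΩ.
V_A = 29.0 × 29.78/(1.80 + 29.78) = 27.3 V.

V ≈ 27.3 V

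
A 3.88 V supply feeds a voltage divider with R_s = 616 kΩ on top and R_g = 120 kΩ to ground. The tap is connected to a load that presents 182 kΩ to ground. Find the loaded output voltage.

The load sits in parallel with R_g: R_g‖R_L = (120 × 182) / (120 + 182) = 72.32 kΩ.
V_out = 3.88 × 72.32 / (616 + 72.32) = 3.88 × 72.32/688.3 = 0.408 V.
(Unloaded it would have been 0.633 V.)

V_out ≈ 0.408 V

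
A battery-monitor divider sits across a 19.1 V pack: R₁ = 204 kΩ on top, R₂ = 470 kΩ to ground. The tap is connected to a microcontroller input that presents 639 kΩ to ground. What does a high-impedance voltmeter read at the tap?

The load sits in parallel with R₂: R₂‖R_L = (470 × 639) / (470 + 639) = 270.8 kΩ.
V_out = 19.1 × 270.8 / (204 + 270.8) = 19.1 × 270.8/474.8 = 10.9 V.

V_out ≈ 10.9 V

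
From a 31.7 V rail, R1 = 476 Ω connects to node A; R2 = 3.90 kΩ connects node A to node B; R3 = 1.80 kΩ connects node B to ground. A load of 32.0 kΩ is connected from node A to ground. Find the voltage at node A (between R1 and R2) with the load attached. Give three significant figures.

V ≈ 28.9 V

Below node A the series string R2+R3 = 5700 Ω sits in parallel with the 32000 Ω load: 4838 Ω.
V_A = 31.7 × 4838/(476 + 4838) = 28.9 V.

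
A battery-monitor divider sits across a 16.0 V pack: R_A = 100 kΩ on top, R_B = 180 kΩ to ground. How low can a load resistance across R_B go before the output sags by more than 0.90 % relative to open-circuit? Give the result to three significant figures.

Output resistance R_th = R_A‖R_B = (100 × 180)/280.0 = 64.29 kΩ.
The fractional drop is R_th/(R_th + R_L); requiring this ≤ 0.00900 gives R_L ≥ R_th(1/0.00900 − 1) = 64.29 × 110.1 = 7.08 MΩ.

R_L(min) ≈ 7.08 MΩ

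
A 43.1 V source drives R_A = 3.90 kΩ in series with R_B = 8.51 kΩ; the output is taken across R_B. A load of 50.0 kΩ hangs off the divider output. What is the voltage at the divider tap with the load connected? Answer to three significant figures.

V_out ≈ 28.1 V

The load sits in parallel with R_B: R_B‖R_L = (8.51 × 50.0) / (8.51 + 50.0) = 7.272 kΩ.
V_out = 43.1 × 7.272 / (3.90 + 7.272) = 43.1 × 7.272/11.17 = 28.1 V.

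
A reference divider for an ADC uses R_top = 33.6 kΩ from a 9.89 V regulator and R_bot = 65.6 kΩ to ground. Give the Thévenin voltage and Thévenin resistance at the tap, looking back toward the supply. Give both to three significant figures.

V_th = 6.54 V, R_th = 22.2 kΩ

V_th is the open-circuit tap voltage: 9.89 × 65.6/(33.6 + 65.6) = 6.54 V.
With the supply zeroed, R_top and R_bot appear in parallel from the tap: R_th = R_top‖R_bot = (33.6 × 65.6)/99.20 = 22.2 kΩ.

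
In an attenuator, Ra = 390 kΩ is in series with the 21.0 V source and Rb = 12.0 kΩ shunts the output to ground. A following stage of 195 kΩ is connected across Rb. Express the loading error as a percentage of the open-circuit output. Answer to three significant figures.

5.63 %

The divider's output (Thévenin) resistance is Ra‖Rb = 11.64 kΩ.
Fractional drop under load = R_th/(R_th + R_L) = 11.64 / (11.64 + 195) = 0.05634.
So the output falls by 5.63 %.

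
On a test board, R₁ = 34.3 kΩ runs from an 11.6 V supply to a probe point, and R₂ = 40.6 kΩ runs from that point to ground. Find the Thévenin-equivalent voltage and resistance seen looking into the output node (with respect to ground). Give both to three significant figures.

V_th is the open-circuit tap voltage: 11.6 × 40.6/(34.3 + 40.6) = 6.29 V.
With the supply zeroed, R₁ and R₂ appear in parallel from the tap: R_th = R₁‖R₂ = (34.3 × 40.6)/74.90 = 18.6 kΩ.

V_th = 6.29 V, R_th = 18.6 kΩ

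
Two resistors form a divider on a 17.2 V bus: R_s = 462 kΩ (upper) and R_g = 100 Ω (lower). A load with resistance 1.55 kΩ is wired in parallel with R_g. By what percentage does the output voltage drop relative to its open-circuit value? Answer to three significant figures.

6.06 %

The divider's output (Thévenin) resistance is R_s‖R_g = 99.98 Ω.
Fractional drop under load = R_th/(R_th + R_L) = 99.98 / (99.98 + 1550) = 0.06059.
So the output falls by 6.06 %.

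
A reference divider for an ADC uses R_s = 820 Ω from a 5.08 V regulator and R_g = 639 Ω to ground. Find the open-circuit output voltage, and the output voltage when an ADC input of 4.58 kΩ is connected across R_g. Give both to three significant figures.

Open-circuit: V = 5.08 × 639/(820 + 639) = 2.22 V.
With the load, R_g becomes R_g‖R_L = 560.8 Ω, so V = 5.08 × 560.8/1381 = 2.06 V.

Unloaded: 2.22 V; loaded: 2.06 V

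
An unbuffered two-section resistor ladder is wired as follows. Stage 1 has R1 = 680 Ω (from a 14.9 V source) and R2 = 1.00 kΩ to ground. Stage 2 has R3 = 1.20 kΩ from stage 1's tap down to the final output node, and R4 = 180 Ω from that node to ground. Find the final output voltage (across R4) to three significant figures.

Stage 2 presents R3+R4 = 1380 Ω as a load on stage 1's tap.
Stage 1's lower leg becomes R2‖(R3+R4) = 579.8 Ω, so V_mid = 14.9 × 579.8/1260 = 6.858 V.
Stage 2 is itself unloaded: V_out = V_mid × R4/(R3+R4) = 6.858 × 180/1380 = 0.894 V.

V_out ≈ 0.894 V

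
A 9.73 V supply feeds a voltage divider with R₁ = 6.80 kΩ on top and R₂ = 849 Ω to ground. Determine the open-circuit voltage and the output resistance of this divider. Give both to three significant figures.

V_th = 1.08 V, R_th = 755 Ω

V_th is the open-circuit tap voltage: 9.73 × 849/(6800 + 849) = 1.08 V.
With the supply zeroed, R₁ and R₂ appear in parallel from the tap: R_th = R₁‖R₂ = (6800 × 849)/7649 = 755 Ω.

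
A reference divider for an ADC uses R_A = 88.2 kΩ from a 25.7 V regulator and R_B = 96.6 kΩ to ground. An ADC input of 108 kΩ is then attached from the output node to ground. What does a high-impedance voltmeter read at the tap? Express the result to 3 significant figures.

V_out ≈ 9.41 V

The load sits in parallel with R_B: R_B‖R_L = (96.6 × 108) / (96.6 + 108) = 50.99 kΩ.
V_out = 25.7 × 50.99 / (88.2 + 50.99) = 25.7 × 50.99/139.2 = 9.41 V.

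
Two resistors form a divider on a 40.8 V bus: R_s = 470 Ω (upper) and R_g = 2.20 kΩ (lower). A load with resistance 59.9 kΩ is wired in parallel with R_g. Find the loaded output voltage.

The load sits in parallel with R_g: R_g‖R_L = (2200 × 59900) / (2200 + 59900) = 2122 Ω.
V_out = 40.8 × 2122 / (470 + 2122) = 40.8 × 2122/2592 = 33.4 V.

V_out ≈ 33.4 V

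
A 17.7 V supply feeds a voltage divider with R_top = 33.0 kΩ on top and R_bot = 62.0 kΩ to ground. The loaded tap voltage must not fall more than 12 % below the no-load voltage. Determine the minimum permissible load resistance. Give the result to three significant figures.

R_L(min) ≈ 158 kΩ

Output resistance R_th = R_top‖R_bot = (33.0 × 62.0)/95.00 = 21.54 kΩ.
The fractional drop is R_th/(R_th + R_L); requiring this ≤ 0.120 gives R_L ≥ R_th(1/0.120 − 1) = 21.54 × 7.333 = 158 kΩ.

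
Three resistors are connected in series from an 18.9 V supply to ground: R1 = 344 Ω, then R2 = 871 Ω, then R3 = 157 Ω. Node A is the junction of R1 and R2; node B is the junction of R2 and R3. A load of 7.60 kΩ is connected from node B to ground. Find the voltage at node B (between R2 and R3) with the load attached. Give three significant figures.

At node B, R3 is in parallel with the load: R3‖R_L = 153.8 Ω.
Below node A the resistance is R2 + (R3‖R_L) = 1025 Ω, so V_A = 18.9 × 1025/1369 = 14.15 V.
Then V_B = V_A × (R3‖R_L)/(R2 + R3‖R_L) = 14.15 × 153.8/1025 = 2.12 V.

V ≈ 2.12 V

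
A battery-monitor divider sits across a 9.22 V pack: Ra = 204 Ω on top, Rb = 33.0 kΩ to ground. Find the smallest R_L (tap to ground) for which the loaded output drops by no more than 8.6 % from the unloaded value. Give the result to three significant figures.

R_L(min) ≈ 2.15 kΩ

Output resistance R_th = Ra‖Rb = (204 × 33000)/33200 = 202.7 Ω.
The fractional drop is R_th/(R_th + R_L); requiring this ≤ 0.0860 gives R_L ≥ R_th(1/0.0860 − 1) = 202.7 × 10.63 = 2.15 kΩ.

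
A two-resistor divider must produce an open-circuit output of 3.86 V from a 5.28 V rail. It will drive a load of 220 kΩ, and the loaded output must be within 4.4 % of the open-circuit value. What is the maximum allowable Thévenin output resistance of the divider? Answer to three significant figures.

R_th ≤ 10.1 kΩ

Loading drop = R_th/(R_th + R_L) ≤ 0.0440, so R_th ≤ R_L · ε/(1−ε) = 220 kΩ × 0.0440/0.9560 = 10.1 kΩ.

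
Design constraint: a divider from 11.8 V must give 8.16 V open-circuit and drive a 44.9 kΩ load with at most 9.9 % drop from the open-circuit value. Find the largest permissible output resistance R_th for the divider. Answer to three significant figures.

R_th ≤ 4.93 kΩ

Loading drop = R_th/(R_th + R_L) ≤ 0.0990, so R_th ≤ R_L · ε/(1−ε) = 44.9 kΩ × 0.0990/0.9010 = 4.93 kΩ.
(Any R1, R2 with R2/(R1+R2) = 0.692 and R1‖R2 ≤ 4.93 kΩ will meet the spec.)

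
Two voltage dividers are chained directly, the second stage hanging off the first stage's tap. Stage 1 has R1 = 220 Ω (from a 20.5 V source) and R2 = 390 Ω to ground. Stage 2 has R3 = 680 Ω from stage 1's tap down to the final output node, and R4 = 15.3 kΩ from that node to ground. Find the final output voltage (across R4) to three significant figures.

V_out ≈ 12.4 V

Stage 2 presents R3+R4 = 15980 Ω as a load on stage 1's tap.
Stage 1's lower leg becomes R2‖(R3+R4) = 380.7 Ω, so V_mid = 20.5 × 380.7/600.7 = 12.99 V.
Stage 2 is itself unloaded: V_out = V_mid × R4/(R3+R4) = 12.99 × 15300/15980 = 12.4 V.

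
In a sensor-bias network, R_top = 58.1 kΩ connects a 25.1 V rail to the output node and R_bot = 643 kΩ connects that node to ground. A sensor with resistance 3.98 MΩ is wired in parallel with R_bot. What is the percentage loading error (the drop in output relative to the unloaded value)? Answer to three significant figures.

The divider's output (Thévenin) resistance is R_top‖R_bot = 53.29 kΩ.
Fractional drop under load = R_th/(R_th + R_L) = 53.29 / (53.29 + 3980) = 0.01321.
So the output falls by 1.32 %.

1.32 %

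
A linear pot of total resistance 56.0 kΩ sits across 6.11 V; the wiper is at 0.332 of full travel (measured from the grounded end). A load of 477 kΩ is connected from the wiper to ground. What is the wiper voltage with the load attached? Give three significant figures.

V ≈ 1.98 V

The wiper splits the pot into (1−α)R = 37.41 kΩ above and αR = 18.59 kΩ below.
Lower section ‖ load = 17.89 kΩ.
V_wiper = 6.11 × 17.89/(37.41 + 17.89) = 1.98 V.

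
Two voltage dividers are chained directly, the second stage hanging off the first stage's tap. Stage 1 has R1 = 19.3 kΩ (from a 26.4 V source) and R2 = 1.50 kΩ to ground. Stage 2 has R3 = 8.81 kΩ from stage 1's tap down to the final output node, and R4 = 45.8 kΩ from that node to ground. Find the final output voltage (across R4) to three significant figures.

V_out ≈ 1.56 V

Stage 2 presents R3+R4 = 54.61 kΩ as a load on stage 1's tap.
Stage 1's lower leg becomes R2‖(R3+R4) = 1.460 kΩ, so V_mid = 26.4 × 1.460/20.76 = 1.857 V.
Stage 2 is itself unloaded: V_out = V_mid × R4/(R3+R4) = 1.857 × 45.8/54.61 = 1.56 V.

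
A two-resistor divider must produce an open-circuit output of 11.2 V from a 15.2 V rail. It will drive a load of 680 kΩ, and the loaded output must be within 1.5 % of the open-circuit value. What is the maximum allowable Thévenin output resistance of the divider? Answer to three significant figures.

Loading drop = R_th/(R_th + R_L) ≤ 0.0150, so R_th ≤ R_L · ε/(1−ε) = 680 kΩ × 0.0150/0.9850 = 10.4 kΩ.

R_th ≤ 10.4 kΩ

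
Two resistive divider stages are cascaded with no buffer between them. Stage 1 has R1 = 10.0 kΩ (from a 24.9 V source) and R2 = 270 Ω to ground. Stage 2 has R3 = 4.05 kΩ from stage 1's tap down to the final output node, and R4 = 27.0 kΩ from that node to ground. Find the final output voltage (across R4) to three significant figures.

V_out ≈ 0.564 V

Stage 2 presents R3+R4 = 31050 Ω as a load on stage 1's tap.
Stage 1's lower leg becomes R2‖(R3+R4) = 267.7 Ω, so V_mid = 24.9 × 267.7/10270 = 0.6491 V.
Stage 2 is itself unloaded: V_out = V_mid × R4/(R3+R4) = 0.6491 × 27000/31050 = 0.564 V.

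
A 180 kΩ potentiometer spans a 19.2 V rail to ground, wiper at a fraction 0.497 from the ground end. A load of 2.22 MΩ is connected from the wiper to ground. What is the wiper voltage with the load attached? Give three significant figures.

V ≈ 9.35 V

The wiper splits the pot into (1−α)R = 90.54 kΩ above and αR = 89.46 kΩ below.
Lower section ‖ load = 85.99 kΩ.
V_wiper = 19.2 × 85.99/(90.54 + 85.99) = 9.35 V.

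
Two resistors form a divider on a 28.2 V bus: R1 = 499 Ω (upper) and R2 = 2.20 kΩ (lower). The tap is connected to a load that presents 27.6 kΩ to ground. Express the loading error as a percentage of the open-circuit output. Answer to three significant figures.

1.45 %

The divider's output (Thévenin) resistance is R1‖R2 = 406.7 Ω.
Fractional drop under load = R_th/(R_th + R_L) = 406.7 / (406.7 + 27600) = 0.01452.
So the output falls by 1.45 %.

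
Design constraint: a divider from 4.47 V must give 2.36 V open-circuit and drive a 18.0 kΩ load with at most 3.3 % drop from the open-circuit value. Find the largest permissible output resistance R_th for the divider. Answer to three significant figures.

R_th ≤ 614 Ω

Loading drop = R_th/(R_th + R_L) ≤ 0.0330, so R_th ≤ R_L · ε/(1−ε) = 18.0 kΩ × 0.0330/0.9670 = 614 Ω.
(Any R1, R2 with R2/(R1+R2) = 0.528 and R1‖R2 ≤ 614 Ω will meet the spec.)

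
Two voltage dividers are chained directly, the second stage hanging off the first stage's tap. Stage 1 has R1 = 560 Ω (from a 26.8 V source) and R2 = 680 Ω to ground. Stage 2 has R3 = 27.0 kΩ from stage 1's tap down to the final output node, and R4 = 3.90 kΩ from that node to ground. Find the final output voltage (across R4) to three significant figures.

V_out ≈ 1.84 V

Stage 2 presents R3+R4 = 30900 Ω as a load on stage 1's tap.
Stage 1's lower leg becomes R2‖(R3+R4) = 665.4 Ω, so V_mid = 26.8 × 665.4/1225 = 14.55 V.
Stage 2 is itself unloaded: V_out = V_mid × R4/(R3+R4) = 14.55 × 3900/30900 = 1.84 V.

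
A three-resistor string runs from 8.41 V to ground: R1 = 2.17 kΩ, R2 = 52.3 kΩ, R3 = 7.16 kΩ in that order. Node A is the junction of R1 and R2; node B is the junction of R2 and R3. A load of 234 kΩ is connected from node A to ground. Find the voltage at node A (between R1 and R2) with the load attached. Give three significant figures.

V ≈ 8.04 V

Below node A the series string R2+R3 = 59.46 kΩ sits in parallel with the 234 kΩ load: 47.41 kΩ.
V_A = 8.41 × 47.41/(2.17 + 47.41) = 8.04 V.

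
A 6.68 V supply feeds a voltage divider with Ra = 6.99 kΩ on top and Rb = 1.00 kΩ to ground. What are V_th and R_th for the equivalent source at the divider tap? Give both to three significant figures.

V_th = 0.836 V, R_th = 875 Ω

V_th is the open-circuit tap voltage: 6.68 × 1.00/(6.99 + 1.00) = 0.836 V.
With the supply zeroed, Ra and Rb appear in parallel from the tap: R_th = Ra‖Rb = (6.99 × 1.00)/7.990 = 875 Ω.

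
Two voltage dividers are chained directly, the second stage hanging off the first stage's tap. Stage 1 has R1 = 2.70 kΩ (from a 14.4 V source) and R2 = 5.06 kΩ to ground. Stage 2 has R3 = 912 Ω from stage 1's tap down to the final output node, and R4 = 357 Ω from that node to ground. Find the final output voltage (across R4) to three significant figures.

V_out ≈ 1.11 V

Stage 2 presents R3+R4 = 1269 Ω as a load on stage 1's tap.
Stage 1's lower leg becomes R2‖(R3+R4) = 1015 Ω, so V_mid = 14.4 × 1015/3715 = 3.933 V.
Stage 2 is itself unloaded: V_out = V_mid × R4/(R3+R4) = 3.933 × 357/1269 = 1.11 V.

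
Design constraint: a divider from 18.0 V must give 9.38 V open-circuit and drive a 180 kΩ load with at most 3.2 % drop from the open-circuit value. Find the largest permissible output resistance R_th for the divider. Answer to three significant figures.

Loading drop = R_th/(R_th + R_L) ≤ 0.0320, so R_th ≤ R_L · ε/(1−ε) = 180 kΩ × 0.0320/0.9680 = 5.95 kΩ.

R_th ≤ 5.95 kΩ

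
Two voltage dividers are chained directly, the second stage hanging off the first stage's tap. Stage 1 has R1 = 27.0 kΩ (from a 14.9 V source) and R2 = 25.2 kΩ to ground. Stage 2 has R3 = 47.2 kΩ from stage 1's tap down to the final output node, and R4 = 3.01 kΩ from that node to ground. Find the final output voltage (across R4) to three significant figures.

V_out ≈ 0.342 V

Stage 2 presents R3+R4 = 50.21 kΩ as a load on stage 1's tap.
Stage 1's lower leg becomes R2‖(R3+R4) = 16.78 kΩ, so V_mid = 14.9 × 16.78/43.78 = 5.711 V.
Stage 2 is itself unloaded: V_out = V_mid × R4/(R3+R4) = 5.711 × 3.01/50.21 = 0.342 V.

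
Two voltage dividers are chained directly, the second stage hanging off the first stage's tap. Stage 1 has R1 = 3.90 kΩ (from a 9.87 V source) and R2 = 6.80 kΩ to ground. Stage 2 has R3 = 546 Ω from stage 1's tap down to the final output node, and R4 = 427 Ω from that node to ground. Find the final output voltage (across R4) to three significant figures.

V_out ≈ 0.776 V

Stage 2 presents R3+R4 = 973.0 Ω as a load on stage 1's tap.
Stage 1's lower leg becomes R2‖(R3+R4) = 851.2 Ω, so V_mid = 9.87 × 851.2/4751 = 1.768 V.
Stage 2 is itself unloaded: V_out = V_mid × R4/(R3+R4) = 1.768 × 427/973.0 = 0.776 V.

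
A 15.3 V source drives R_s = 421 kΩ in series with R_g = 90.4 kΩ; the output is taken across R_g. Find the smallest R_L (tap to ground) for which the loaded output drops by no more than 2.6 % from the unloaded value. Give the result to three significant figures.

Output resistance R_th = R_s‖R_g = (421 × 90.4)/511.4 = 74.42 kΩ.
The fractional drop is R_th/(R_th + R_L); requiring this ≤ 0.0260 gives R_L ≥ R_th(1/0.0260 − 1) = 74.42 × 37.46 = 2.79 MΩ.

R_L(min) ≈ 2.79 MΩ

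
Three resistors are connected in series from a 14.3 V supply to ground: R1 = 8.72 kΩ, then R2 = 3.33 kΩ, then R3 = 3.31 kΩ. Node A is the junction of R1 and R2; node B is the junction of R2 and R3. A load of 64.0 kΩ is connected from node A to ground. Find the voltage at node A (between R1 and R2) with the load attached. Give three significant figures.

V ≈ 5.84 V

Below node A the series string R2+R3 = 6.640 kΩ sits in parallel with the 64.0 kΩ load: 6.016 kΩ.
V_A = 14.3 × 6.016/(8.72 + 6.016) = 5.84 V.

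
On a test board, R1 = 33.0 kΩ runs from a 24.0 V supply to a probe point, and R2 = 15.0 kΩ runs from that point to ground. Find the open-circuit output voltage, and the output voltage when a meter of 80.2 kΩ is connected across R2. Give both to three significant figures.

Open-circuit: V = 24.0 × 15.0/(33.0 + 15.0) = 7.50 V.
With the load, R2 becomes R2‖R_L = 12.64 kΩ, so V = 24.0 × 12.64/45.64 = 6.65 V.

Unloaded: 7.50 V; loaded: 6.65 V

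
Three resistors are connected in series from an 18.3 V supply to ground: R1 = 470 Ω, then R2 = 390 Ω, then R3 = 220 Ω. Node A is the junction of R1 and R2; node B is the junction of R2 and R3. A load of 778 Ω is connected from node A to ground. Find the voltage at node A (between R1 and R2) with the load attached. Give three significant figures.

Below node A the series string R2+R3 = 610.0 Ω sits in parallel with the 778 Ω load: 341.9 Ω.
V_A = 18.3 × 341.9/(470 + 341.9) = 7.71 V.

V ≈ 7.71 V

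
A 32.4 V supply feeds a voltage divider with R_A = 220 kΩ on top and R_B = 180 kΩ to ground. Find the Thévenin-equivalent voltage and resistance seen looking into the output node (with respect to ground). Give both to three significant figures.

V_th = 14.6 V, R_th = 99.0 kΩ

V_th is the open-circuit tap voltage: 32.4 × 180/(220 + 180) = 14.6 V.
With the supply zeroed, R_A and R_B appear in parallel from the tap: R_th = R_A‖R_B = (220 × 180)/400.0 = 99.0 kΩ.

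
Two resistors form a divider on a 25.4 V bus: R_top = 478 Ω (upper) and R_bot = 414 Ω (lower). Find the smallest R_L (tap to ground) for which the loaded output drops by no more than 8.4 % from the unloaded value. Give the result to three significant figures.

Output resistance R_th = R_top‖R_bot = (478 × 414)/892.0 = 221.9 Ω.
The fractional drop is R_th/(R_th + R_L); requiring this ≤ 0.0840 gives R_L ≥ R_th(1/0.0840 − 1) = 221.9 × 10.90 = 2.42 kΩ.

R_L(min) ≈ 2.42 kΩ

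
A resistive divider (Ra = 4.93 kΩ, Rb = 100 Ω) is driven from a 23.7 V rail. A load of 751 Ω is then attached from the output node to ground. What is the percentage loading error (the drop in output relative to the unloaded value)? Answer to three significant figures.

11.5 %

Unloaded V = 23.7 × 100/5030 = 0.47117 V.
Loaded: Rb‖R_L = 88.25 Ω, giving V = 23.7 × 88.25/5018 = 0.41678 V.
Drop = (0.47117 − 0.41678) / 0.47117 = 11.5 %.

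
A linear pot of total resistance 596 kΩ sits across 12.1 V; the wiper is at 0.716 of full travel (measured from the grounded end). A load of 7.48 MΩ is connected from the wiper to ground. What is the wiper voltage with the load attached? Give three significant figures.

The wiper splits the pot into (1−α)R = 169.3 kΩ above and αR = 426.7 kΩ below.
Lower section ‖ load = 403.7 kΩ.
V_wiper = 12.1 × 403.7/(169.3 + 403.7) = 8.53 V.

V ≈ 8.53 V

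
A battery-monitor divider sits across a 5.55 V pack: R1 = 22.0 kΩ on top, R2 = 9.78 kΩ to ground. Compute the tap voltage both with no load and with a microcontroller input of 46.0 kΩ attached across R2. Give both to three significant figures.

Open-circuit: V = 5.55 × 9.78/(22.0 + 9.78) = 1.71 V.
With the load, R2 becomes R2‖R_L = 8.065 kΩ, so V = 5.55 × 8.065/30.07 = 1.49 V.

Unloaded: 1.71 V; loaded: 1.49 V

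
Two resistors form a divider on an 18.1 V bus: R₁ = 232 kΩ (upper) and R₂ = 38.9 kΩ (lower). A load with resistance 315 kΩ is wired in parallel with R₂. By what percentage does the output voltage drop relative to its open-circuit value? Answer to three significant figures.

Unloaded V = 18.1 × 38.9/270.9 = 2.5991 V.
Loaded: R₂‖R_L = 34.62 kΩ, giving V = 18.1 × 34.62/266.6 = 2.3505 V.
Drop = (2.5991 − 2.3505) / 2.5991 = 9.56 %.

9.56 %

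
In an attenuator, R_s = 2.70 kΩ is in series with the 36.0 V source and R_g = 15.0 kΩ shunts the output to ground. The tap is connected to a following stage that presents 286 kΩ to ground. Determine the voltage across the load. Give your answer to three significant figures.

The load sits in parallel with R_g: R_g‖R_L = (15.0 × 286) / (15.0 + 286) = 14.25 kΩ.
V_out = 36.0 × 14.25 / (2.70 + 14.25) = 36.0 × 14.25/16.95 = 30.3 V.

V_out ≈ 30.3 V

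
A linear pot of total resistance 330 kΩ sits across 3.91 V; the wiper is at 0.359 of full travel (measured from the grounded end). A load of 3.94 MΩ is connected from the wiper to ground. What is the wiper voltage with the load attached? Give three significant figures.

V ≈ 1.38 V

The wiper splits the pot into (1−α)R = 211.5 kΩ above and αR = 118.5 kΩ below.
Lower section ‖ load = 115.0 kΩ.
V_wiper = 3.91 × 115.0/(211.5 + 115.0) = 1.38 V.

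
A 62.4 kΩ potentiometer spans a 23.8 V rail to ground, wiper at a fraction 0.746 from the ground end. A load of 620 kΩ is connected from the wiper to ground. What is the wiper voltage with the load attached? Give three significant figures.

The wiper splits the pot into (1−α)R = 15.85 kΩ above and αR = 46.55 kΩ below.
Lower section ‖ load = 43.30 kΩ.
V_wiper = 23.8 × 43.30/(15.85 + 43.30) = 17.4 V.

V ≈ 17.4 V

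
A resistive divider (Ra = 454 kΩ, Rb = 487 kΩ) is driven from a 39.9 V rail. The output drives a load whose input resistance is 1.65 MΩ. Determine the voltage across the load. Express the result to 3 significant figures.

The load sits in parallel with Rb: Rb‖R_L = (487 × 1650) / (487 + 1650) = 376.0 kΩ.
V_out = 39.9 × 376.0 / (454 + 376.0) = 39.9 × 376.0/830.0 = 18.1 V.
(Unloaded it would have been 20.6 V.)

V_out ≈ 18.1 V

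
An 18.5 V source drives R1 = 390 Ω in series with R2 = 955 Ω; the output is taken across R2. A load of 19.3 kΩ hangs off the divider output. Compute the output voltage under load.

The load sits in parallel with R2: R2‖R_L = (955 × 19300) / (955 + 19300) = 910.0 Ω.
V_out = 18.5 × 910.0 / (390 + 910.0) = 18.5 × 910.0/1300 = 12.9 V.

V_out ≈ 12.9 V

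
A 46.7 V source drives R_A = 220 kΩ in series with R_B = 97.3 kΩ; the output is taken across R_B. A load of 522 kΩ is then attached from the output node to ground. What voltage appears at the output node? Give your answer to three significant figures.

The load sits in parallel with R_B: R_B‖R_L = (97.3 × 522) / (97.3 + 522) = 82.01 kΩ.
V_out = 46.7 × 82.01 / (220 + 82.01) = 46.7 × 82.01/302.0 = 12.7 V.
(Unloaded it would have been 14.3 V.)

V_out ≈ 12.7 V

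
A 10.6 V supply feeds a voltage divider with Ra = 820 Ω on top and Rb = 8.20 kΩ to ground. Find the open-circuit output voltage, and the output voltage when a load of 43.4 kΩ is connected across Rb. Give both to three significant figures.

Unloaded: 9.64 V; loaded: 9.47 V

Open-circuit: V = 10.6 × 8200/(820 + 8200) = 9.64 V.
With the load, Rb becomes Rb‖R_L = 6897 Ω, so V = 10.6 × 6897/7717 = 9.47 V.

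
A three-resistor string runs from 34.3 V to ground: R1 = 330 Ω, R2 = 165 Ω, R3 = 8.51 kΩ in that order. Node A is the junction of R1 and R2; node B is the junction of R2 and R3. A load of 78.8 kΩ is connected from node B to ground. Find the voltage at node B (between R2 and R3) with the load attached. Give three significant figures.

At node B, R3 is in parallel with the load: R3‖R_L = 7681 Ω.
Below node A the resistance is R2 + (R3‖R_L) = 7846 Ω, so V_A = 34.3 × 7846/8176 = 32.92 V.
Then V_B = V_A × (R3‖R_L)/(R2 + R3‖R_L) = 32.92 × 7681/7846 = 32.2 V.

V ≈ 32.2 V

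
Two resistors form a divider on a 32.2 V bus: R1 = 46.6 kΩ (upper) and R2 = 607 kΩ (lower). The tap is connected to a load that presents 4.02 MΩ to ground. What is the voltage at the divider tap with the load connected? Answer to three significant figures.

The load sits in parallel with R2: R2‖R_L = (607 × 4020) / (607 + 4020) = 527.4 kΩ.
V_out = 32.2 × 527.4 / (46.6 + 527.4) = 32.2 × 527.4/574.0 = 29.6 V.

V_out ≈ 29.6 V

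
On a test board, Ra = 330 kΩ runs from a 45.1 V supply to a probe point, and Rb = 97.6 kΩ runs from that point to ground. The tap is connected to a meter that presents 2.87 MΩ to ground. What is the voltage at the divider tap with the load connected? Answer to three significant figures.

V_out ≈ 10.0 V

The load sits in parallel with Rb: Rb‖R_L = (97.6 × 2870) / (97.6 + 2870) = 94.39 kΩ.
V_out = 45.1 × 94.39 / (330 + 94.39) = 45.1 × 94.39/424.4 = 10.0 V.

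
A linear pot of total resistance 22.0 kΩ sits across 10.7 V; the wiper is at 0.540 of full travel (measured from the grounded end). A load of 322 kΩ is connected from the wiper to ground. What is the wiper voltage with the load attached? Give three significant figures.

The wiper splits the pot into (1−α)R = 10.12 kΩ above and αR = 11.88 kΩ below.
Lower section ‖ load = 11.46 kΩ.
V_wiper = 10.7 × 11.46/(10.12 + 11.46) = 5.68 V.

V ≈ 5.68 V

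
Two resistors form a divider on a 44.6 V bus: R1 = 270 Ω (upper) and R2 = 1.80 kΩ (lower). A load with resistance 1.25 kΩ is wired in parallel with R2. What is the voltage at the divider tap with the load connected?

The load sits in parallel with R2: R2‖R_L = (1800 × 1250) / (1800 + 1250) = 737.7 Ω.
V_out = 44.6 × 737.7 / (270 + 737.7) = 44.6 × 737.7/1008 = 32.7 V.
(Unloaded it would have been 38.8 V.)

V_out ≈ 32.7 V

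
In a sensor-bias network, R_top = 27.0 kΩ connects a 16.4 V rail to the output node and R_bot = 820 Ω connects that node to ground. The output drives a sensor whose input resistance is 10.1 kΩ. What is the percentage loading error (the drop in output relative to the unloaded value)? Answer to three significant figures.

The divider's output (Thévenin) resistance is R_top‖R_bot = 795.8 Ω.
Fractional drop under load = R_th/(R_th + R_L) = 795.8 / (795.8 + 10100) = 0.07304.
So the output falls by 7.30 %.

7.30 %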